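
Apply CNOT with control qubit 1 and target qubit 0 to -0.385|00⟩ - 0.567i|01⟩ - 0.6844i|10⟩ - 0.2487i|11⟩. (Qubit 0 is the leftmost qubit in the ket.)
-0.385|00⟩ - 0.2487i|01⟩ - 0.6844i|10⟩ - 0.567i|11⟩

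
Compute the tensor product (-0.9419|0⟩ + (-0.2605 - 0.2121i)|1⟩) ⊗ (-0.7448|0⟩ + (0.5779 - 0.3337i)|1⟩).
0.7015|00⟩ + (-0.5443 + 0.3143i)|01⟩ + (0.194 + 0.158i)|10⟩ + (-0.2213 - 0.03564i)|11⟩

amp(|b₁b₂…⟩) = product of the factor amplitudes for bits b₁, b₂, …; only kets whose every factor amplitude is nonzero survive.
|00⟩: (-0.9419)(-0.7448) = 0.7015
|01⟩: (-0.9419)(0.5779 - 0.3337i) = (-0.5443 + 0.3143i)
|10⟩: (-0.2605 - 0.2121i)(-0.7448) = (0.194 + 0.158i)
|11⟩: (-0.2605 - 0.2121i)(0.5779 - 0.3337i) = (-0.2213 - 0.03564i)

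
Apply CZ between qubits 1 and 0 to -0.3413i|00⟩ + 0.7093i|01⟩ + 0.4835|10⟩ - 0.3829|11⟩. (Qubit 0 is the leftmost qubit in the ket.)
-0.3413i|00⟩ + 0.7093i|01⟩ + 0.4835|10⟩ + 0.3829|11⟩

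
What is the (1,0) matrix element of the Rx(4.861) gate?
-0.6527i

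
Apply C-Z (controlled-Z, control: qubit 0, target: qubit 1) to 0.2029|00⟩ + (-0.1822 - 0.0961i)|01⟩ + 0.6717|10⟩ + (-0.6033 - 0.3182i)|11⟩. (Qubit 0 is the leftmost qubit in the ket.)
0.2029|00⟩ + (-0.1822 - 0.0961i)|01⟩ + 0.6717|10⟩ + (0.6033 + 0.3182i)|11⟩

C-Z leaves the control-|0⟩ kets |00⟩, |01⟩ unchanged and applies Z to qubit 1 on the control-|1⟩ pair (|10⟩, |11⟩).
Z = [[1, 0], [0, -1]].
With a = amp(|10⟩) = 0.6717 and b = amp(|11⟩) = (-0.6033 - 0.3182i):
new amp(|10⟩) = (1)·a = 0.6717
new amp(|11⟩) = (-1)·b = (0.6033 + 0.3182i)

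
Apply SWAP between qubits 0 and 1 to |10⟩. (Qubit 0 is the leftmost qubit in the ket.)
|01⟩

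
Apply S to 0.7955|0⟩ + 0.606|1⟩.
0.7955|0⟩ + 0.606i|1⟩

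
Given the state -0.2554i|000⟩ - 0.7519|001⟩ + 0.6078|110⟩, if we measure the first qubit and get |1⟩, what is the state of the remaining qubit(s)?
|10⟩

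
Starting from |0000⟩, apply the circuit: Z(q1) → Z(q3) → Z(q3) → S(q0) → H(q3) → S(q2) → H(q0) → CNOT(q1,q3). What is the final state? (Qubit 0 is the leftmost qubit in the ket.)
1/2|0000⟩ + 1/2|0001⟩ + 1/2|1000⟩ + 1/2|1001⟩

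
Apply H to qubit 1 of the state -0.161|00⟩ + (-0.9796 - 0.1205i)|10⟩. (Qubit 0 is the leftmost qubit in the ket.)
-0.1138|00⟩ - 0.1138|01⟩ + (-0.6927 - 0.08521i)|10⟩ + (-0.6927 - 0.08521i)|11⟩

H on qubit 1 mixes each pair of kets that differ only in qubit 1: amplitudes (a, b) of (|…0…⟩, |…1…⟩) become ((a + b)/√2, (a − b)/√2). Kets absent from the input have amplitude 0.
(|00⟩, |01⟩): (a, b) = (-0.161, 0) → (-0.1138, -0.1138)
(|10⟩, |11⟩): (a, b) = ((-0.9796 - 0.1205i), 0) → ((-0.6927 - 0.08521i), (-0.6927 - 0.08521i))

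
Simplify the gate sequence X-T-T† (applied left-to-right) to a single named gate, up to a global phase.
X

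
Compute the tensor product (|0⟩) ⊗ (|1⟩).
|01⟩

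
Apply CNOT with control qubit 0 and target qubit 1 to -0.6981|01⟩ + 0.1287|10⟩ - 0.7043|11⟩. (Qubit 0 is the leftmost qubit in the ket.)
-0.6981|01⟩ - 0.7043|10⟩ + 0.1287|11⟩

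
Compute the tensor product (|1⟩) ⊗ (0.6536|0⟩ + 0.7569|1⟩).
0.6536|10⟩ + 0.7569|11⟩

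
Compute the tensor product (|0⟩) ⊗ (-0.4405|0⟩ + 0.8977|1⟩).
-0.4405|00⟩ + 0.8977|01⟩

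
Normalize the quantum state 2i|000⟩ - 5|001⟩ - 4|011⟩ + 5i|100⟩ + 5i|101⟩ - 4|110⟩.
0.1898i|000⟩ - 0.4746|001⟩ - 0.3797|011⟩ + 0.4746i|100⟩ + 0.4746i|101⟩ - 0.3797|110⟩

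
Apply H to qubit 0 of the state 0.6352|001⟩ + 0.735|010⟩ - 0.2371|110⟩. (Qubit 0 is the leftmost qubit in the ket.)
0.4492|001⟩ + 0.3521|010⟩ + 0.4492|101⟩ + 0.6874|110⟩

H on qubit 0 mixes each pair of kets that differ only in qubit 0: amplitudes (a, b) of (|…0…⟩, |…1…⟩) become ((a + b)/√2, (a − b)/√2). Kets absent from the input have amplitude 0.
(|001⟩, |101⟩): (a, b) = (0.6352, 0) → (0.4492, 0.4492)
(|010⟩, |110⟩): (a, b) = (0.735, -0.2371) → (0.3521, 0.6874)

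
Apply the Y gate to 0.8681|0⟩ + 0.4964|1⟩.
-0.4964i|0⟩ + 0.8681i|1⟩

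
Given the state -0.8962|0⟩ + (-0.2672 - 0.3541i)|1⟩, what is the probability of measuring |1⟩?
0.1968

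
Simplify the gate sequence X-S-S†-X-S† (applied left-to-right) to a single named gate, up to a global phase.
S†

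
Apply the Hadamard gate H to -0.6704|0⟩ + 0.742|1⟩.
0.05063|0⟩ - 0.9987|1⟩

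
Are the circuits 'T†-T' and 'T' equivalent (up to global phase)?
No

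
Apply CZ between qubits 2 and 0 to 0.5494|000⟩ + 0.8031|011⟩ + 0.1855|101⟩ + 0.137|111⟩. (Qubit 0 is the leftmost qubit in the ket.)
0.5494|000⟩ + 0.8031|011⟩ - 0.1855|101⟩ - 0.137|111⟩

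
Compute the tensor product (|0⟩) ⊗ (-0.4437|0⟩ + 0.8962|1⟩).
-0.4437|00⟩ + 0.8962|01⟩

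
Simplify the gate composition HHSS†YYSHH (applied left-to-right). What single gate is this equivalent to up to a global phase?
S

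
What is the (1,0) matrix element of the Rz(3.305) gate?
0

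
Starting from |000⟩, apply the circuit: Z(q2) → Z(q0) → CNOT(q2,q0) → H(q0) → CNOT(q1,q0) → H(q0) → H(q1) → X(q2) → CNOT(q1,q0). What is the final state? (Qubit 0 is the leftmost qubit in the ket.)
1/√2|001⟩ + 1/√2|111⟩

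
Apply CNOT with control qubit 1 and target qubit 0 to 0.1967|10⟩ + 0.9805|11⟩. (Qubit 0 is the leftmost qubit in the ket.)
0.9805|01⟩ + 0.1967|10⟩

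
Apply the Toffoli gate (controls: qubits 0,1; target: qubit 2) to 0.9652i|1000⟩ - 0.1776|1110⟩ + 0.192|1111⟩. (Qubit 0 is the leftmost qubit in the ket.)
0.9652i|1000⟩ - 0.1776|1100⟩ + 0.192|1101⟩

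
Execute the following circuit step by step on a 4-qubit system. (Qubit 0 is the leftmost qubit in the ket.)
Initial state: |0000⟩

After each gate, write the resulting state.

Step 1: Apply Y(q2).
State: i|0010⟩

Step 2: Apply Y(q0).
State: -|1010⟩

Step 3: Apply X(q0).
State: -|0010⟩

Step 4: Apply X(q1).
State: -|0110⟩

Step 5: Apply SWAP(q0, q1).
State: -|1010⟩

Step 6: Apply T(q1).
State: -|1010⟩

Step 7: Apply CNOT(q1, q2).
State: -|1010⟩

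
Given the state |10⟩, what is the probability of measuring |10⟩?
1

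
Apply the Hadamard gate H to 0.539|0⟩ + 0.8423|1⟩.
0.9767|0⟩ - 0.2145|1⟩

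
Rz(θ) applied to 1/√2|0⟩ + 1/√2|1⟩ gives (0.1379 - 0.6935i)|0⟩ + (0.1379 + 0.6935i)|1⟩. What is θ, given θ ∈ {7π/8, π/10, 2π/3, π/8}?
7π/8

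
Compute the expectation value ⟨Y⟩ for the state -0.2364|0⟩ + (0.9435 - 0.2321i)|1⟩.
0.1097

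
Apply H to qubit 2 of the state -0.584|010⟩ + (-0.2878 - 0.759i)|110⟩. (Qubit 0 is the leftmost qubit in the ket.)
-0.413|010⟩ - 0.413|011⟩ + (-0.2035 - 0.5367i)|110⟩ + (-0.2035 - 0.5367i)|111⟩

H on qubit 2 mixes each pair of kets that differ only in qubit 2: amplitudes (a, b) of (|…0…⟩, |…1…⟩) become ((a + b)/√2, (a − b)/√2). Kets absent from the input have amplitude 0.
(|010⟩, |011⟩): (a, b) = (-0.584, 0) → (-0.413, -0.413)
(|110⟩, |111⟩): (a, b) = ((-0.2878 - 0.759i), 0) → ((-0.2035 - 0.5367i), (-0.2035 - 0.5367i))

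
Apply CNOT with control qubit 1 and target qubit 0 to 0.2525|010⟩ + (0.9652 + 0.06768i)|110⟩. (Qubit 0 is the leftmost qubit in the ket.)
(0.9652 + 0.06768i)|010⟩ + 0.2525|110⟩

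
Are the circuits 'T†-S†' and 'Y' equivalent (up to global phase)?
No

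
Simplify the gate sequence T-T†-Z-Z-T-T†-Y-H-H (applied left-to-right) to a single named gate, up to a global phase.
Y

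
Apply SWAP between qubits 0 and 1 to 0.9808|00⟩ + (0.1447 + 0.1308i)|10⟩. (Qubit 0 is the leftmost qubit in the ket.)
0.9808|00⟩ + (0.1447 + 0.1308i)|01⟩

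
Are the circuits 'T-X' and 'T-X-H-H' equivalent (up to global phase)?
Yes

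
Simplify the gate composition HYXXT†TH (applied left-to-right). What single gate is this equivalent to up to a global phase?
Y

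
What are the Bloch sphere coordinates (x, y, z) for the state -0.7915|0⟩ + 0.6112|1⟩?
(-0.9675, 0, 0.2529)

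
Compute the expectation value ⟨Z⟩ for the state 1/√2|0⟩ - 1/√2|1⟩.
0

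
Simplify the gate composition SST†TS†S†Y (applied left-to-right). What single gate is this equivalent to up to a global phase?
Y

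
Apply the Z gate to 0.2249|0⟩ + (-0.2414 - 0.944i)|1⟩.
0.2249|0⟩ + (0.2414 + 0.944i)|1⟩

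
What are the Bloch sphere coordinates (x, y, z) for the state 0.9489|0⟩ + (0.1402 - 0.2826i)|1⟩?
(0.2661, -0.5363, 0.8009)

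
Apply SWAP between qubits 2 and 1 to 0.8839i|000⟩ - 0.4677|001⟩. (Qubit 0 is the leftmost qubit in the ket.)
0.8839i|000⟩ - 0.4677|010⟩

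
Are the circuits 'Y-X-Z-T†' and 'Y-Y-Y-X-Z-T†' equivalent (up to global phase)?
Yes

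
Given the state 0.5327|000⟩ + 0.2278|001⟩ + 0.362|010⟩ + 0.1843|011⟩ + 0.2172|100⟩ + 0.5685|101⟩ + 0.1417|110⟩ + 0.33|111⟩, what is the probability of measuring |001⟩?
0.05189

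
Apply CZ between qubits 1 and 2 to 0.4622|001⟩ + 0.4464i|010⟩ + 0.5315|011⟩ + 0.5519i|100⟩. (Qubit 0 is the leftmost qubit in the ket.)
0.4622|001⟩ + 0.4464i|010⟩ - 0.5315|011⟩ + 0.5519i|100⟩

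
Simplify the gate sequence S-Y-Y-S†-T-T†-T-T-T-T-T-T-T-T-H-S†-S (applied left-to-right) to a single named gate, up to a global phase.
H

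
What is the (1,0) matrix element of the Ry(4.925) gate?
0.6281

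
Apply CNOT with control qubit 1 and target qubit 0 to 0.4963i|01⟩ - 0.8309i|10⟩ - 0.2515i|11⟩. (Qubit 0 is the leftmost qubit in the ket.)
-0.2515i|01⟩ - 0.8309i|10⟩ + 0.4963i|11⟩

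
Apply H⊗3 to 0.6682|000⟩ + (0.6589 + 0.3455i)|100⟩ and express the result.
(0.4692 + 0.1222i)|000⟩ + (0.4692 + 0.1222i)|001⟩ + (0.4692 + 0.1222i)|010⟩ + (0.4692 + 0.1222i)|011⟩ + (0.003288 - 0.1222i)|100⟩ + (0.003288 - 0.1222i)|101⟩ + (0.003288 - 0.1222i)|110⟩ + (0.003288 - 0.1222i)|111⟩

H⊗3 gives amp(|y⟩) = (1/2√2) Σ_x (−1)^(x·y) amp(|x⟩), where x·y is the number of positions in which both x and y have a 1.
|000⟩: (0.6682 + (0.6589 + 0.3455i))/(2√2) = (0.4692 + 0.1222i)
|001⟩: (0.6682 + (0.6589 + 0.3455i))/(2√2) = (0.4692 + 0.1222i)
|010⟩: (0.6682 + (0.6589 + 0.3455i))/(2√2) = (0.4692 + 0.1222i)
|011⟩: (0.6682 + (0.6589 + 0.3455i))/(2√2) = (0.4692 + 0.1222i)
|100⟩: (0.6682 - (0.6589 + 0.3455i))/(2√2) = (0.003288 - 0.1222i)
|101⟩: (0.6682 - (0.6589 + 0.3455i))/(2√2) = (0.003288 - 0.1222i)
|110⟩: (0.6682 - (0.6589 + 0.3455i))/(2√2) = (0.003288 - 0.1222i)
|111⟩: (0.6682 - (0.6589 + 0.3455i))/(2√2) = (0.003288 - 0.1222i)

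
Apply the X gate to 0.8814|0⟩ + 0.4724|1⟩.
0.4724|0⟩ + 0.8814|1⟩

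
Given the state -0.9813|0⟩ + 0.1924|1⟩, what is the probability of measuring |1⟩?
0.03702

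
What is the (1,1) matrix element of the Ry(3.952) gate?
-0.3942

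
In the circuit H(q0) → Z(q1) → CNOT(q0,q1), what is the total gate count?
3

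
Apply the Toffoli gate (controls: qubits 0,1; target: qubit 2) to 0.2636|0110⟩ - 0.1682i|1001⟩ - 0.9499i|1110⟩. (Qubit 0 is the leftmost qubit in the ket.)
0.2636|0110⟩ - 0.1682i|1001⟩ - 0.9499i|1100⟩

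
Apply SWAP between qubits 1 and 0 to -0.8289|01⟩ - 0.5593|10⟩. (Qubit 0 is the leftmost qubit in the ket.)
-0.5593|01⟩ - 0.8289|10⟩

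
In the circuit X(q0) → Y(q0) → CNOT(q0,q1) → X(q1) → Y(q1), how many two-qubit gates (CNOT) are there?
1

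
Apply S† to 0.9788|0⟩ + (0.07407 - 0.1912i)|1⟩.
0.9788|0⟩ + (-0.1912 - 0.07407i)|1⟩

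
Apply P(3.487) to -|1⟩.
(0.9409 + 0.3386i)|1⟩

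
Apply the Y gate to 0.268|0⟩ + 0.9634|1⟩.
-0.9634i|0⟩ + 0.268i|1⟩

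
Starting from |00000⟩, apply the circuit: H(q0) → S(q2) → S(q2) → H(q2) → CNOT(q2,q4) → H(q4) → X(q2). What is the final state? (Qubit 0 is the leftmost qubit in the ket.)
1/√8|00000⟩ - 1/√8|00001⟩ + 1/√8|00100⟩ + 1/√8|00101⟩ + 1/√8|10000⟩ - 1/√8|10001⟩ + 1/√8|10100⟩ + 1/√8|10101⟩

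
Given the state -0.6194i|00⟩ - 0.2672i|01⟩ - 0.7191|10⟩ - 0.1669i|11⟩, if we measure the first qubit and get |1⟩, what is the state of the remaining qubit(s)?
-0.9741|0⟩ - 0.2261i|1⟩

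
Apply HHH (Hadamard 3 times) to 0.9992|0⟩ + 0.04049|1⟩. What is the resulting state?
0.7352|0⟩ + 0.6779|1⟩

H² = I, so H^3 = H: a single Hadamard. With (a, b) = (0.9992, 0.04049), H gives ((a + b)/√2, (a − b)/√2) = (0.7352, 0.6779).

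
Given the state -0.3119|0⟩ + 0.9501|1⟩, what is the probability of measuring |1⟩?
0.9027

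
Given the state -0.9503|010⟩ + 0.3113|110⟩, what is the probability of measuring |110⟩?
0.09691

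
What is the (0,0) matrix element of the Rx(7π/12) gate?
0.6088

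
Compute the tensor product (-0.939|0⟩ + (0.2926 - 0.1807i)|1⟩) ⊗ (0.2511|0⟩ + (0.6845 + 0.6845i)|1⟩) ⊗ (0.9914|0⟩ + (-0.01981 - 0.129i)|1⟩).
-0.2338|000⟩ + (0.004671 + 0.03042i)|001⟩ + (-0.6372 - 0.6372i)|010⟩ + (-0.07018 + 0.09565i)|011⟩ + (0.07284 - 0.04498i)|100⟩ + (-0.007309 - 0.008579i)|101⟩ + (0.3212 + 0.07594i)|110⟩ + (0.003463 - 0.04331i)|111⟩

amp(|b₁b₂…⟩) = product of the factor amplitudes for bits b₁, b₂, …; only kets whose every factor amplitude is nonzero survive.
|000⟩: (-0.939)(0.2511)(0.9914) = -0.2338
|001⟩: (-0.939)(0.2511)(-0.01981 - 0.129i) = (0.004671 + 0.03042i)
|010⟩: (-0.939)(0.6845 + 0.6845i)(0.9914) = (-0.6372 - 0.6372i)
|011⟩: (-0.939)(0.6845 + 0.6845i)(-0.01981 - 0.129i) = (-0.07018 + 0.09565i)
|100⟩: (0.2926 - 0.1807i)(0.2511)(0.9914) = (0.07284 - 0.04498i)
|101⟩: (0.2926 - 0.1807i)(0.2511)(-0.01981 - 0.129i) = (-0.007309 - 0.008579i)
|110⟩: (0.2926 - 0.1807i)(0.6845 + 0.6845i)(0.9914) = (0.3212 + 0.07594i)
|111⟩: (0.2926 - 0.1807i)(0.6845 + 0.6845i)(-0.01981 - 0.129i) = (0.003463 - 0.04331i)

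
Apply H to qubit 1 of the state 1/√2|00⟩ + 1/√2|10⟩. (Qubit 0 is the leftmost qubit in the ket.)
1/2|00⟩ + 1/2|01⟩ + 1/2|10⟩ + 1/2|11⟩

H on qubit 1 mixes each pair of kets that differ only in qubit 1: amplitudes (a, b) of (|…0…⟩, |…1…⟩) become ((a + b)/√2, (a − b)/√2). Kets absent from the input have amplitude 0.
(|00⟩, |01⟩): (a, b) = (1/√2, 0) → (1/2, 1/2)
(|10⟩, |11⟩): (a, b) = (1/√2, 0) → (1/2, 1/2)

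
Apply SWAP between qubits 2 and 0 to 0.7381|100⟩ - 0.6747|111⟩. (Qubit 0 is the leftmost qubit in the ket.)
0.7381|001⟩ - 0.6747|111⟩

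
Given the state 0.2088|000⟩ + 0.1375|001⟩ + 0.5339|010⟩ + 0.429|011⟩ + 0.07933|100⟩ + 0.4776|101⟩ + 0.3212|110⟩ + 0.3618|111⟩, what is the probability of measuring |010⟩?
0.285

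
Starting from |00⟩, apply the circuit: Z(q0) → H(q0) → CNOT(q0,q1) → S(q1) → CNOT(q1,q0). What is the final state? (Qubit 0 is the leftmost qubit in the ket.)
1/√2|00⟩ + (1/√2)i|01⟩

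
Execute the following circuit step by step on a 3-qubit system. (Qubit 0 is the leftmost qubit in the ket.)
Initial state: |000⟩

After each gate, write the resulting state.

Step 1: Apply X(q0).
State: |100⟩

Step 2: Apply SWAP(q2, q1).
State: |100⟩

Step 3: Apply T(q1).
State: |100⟩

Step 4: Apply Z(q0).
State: -|100⟩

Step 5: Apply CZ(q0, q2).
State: -|100⟩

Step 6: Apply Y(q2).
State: -i|101⟩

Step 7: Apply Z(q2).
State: i|101⟩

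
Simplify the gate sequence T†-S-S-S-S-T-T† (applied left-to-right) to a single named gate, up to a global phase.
T†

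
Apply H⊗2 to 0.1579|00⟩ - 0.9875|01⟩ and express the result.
-0.4148|00⟩ + 0.5727|01⟩ - 0.4148|10⟩ + 0.5727|11⟩

H⊗2 gives amp(|y⟩) = (1/2) Σ_x (−1)^(x·y) amp(|x⟩), where x·y is the number of positions in which both x and y have a 1.
|00⟩: (0.1579 - 0.9875)/2 = -0.4148
|01⟩: (0.1579 + 0.9875)/2 = 0.5727
|10⟩: (0.1579 - 0.9875)/2 = -0.4148
|11⟩: (0.1579 + 0.9875)/2 = 0.5727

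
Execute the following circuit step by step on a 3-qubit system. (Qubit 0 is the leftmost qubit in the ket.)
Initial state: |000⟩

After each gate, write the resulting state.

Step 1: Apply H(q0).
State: 1/√2|000⟩ + 1/√2|100⟩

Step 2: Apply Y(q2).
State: (1/√2)i|001⟩ + (1/√2)i|101⟩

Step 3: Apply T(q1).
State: (1/√2)i|001⟩ + (1/√2)i|101⟩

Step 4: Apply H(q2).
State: (1/2)i|000⟩ - (1/2)i|001⟩ + (1/2)i|100⟩ - (1/2)i|101⟩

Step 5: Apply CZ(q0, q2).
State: (1/2)i|000⟩ - (1/2)i|001⟩ + (1/2)i|100⟩ + (1/2)i|101⟩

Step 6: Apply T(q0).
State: (1/2)i|000⟩ - (1/2)i|001⟩ + (-1/√8 + (1/√8)i)|100⟩ + (-1/√8 + (1/√8)i)|101⟩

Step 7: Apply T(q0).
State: (1/2)i|000⟩ - (1/2)i|001⟩ - 1/2|100⟩ - 1/2|101⟩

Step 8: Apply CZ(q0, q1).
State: (1/2)i|000⟩ - (1/2)i|001⟩ - 1/2|100⟩ - 1/2|101⟩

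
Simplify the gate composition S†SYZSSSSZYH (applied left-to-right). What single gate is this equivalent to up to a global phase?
H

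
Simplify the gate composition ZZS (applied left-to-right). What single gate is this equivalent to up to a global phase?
S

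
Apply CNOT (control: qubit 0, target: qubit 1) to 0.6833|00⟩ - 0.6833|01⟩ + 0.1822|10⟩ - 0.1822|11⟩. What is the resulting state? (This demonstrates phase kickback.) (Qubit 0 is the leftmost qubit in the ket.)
0.6833|00⟩ - 0.6833|01⟩ - 0.1822|10⟩ + 0.1822|11⟩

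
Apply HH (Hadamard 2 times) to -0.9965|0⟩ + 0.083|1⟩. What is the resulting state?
-0.9965|0⟩ + 0.083|1⟩

H² = I, so an even number of Hadamards cancels: H^2 = I and the state is unchanged.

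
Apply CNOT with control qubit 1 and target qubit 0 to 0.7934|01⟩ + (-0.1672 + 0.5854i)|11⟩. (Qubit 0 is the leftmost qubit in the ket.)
(-0.1672 + 0.5854i)|01⟩ + 0.7934|11⟩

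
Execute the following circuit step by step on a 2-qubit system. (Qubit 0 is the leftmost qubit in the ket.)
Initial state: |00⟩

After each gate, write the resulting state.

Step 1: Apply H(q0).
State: 1/√2|00⟩ + 1/√2|10⟩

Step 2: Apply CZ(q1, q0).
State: 1/√2|00⟩ + 1/√2|10⟩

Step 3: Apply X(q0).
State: 1/√2|00⟩ + 1/√2|10⟩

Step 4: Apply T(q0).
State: 1/√2|00⟩ + (1/2 + (1/2)i)|10⟩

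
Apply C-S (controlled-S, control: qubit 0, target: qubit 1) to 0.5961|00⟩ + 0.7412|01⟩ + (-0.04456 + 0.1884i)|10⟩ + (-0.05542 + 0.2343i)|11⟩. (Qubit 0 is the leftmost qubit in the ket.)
0.5961|00⟩ + 0.7412|01⟩ + (-0.04456 + 0.1884i)|10⟩ + (-0.2343 - 0.05542i)|11⟩

C-S leaves the control-|0⟩ kets |00⟩, |01⟩ unchanged and applies S to qubit 1 on the control-|1⟩ pair (|10⟩, |11⟩).
S = [[1, 0], [0, i]].
With a = amp(|10⟩) = (-0.04456 + 0.1884i) and b = amp(|11⟩) = (-0.05542 + 0.2343i):
new amp(|10⟩) = (1)·a = (-0.04456 + 0.1884i)
new amp(|11⟩) = (i)·b = (-0.2343 - 0.05542i)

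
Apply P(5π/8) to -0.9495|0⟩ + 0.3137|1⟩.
-0.9495|0⟩ + (-0.12 + 0.2898i)|1⟩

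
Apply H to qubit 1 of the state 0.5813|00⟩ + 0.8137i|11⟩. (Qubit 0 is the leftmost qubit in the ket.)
0.411|00⟩ + 0.411|01⟩ + 0.5754i|10⟩ - 0.5754i|11⟩

H on qubit 1 mixes each pair of kets that differ only in qubit 1: amplitudes (a, b) of (|…0…⟩, |…1…⟩) become ((a + b)/√2, (a − b)/√2). Kets absent from the input have amplitude 0.
(|00⟩, |01⟩): (a, b) = (0.5813, 0) → (0.411, 0.411)
(|10⟩, |11⟩): (a, b) = (0, 0.8137i) → (0.5754i, -0.5754i)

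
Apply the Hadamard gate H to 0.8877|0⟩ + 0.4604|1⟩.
0.9533|0⟩ + 0.3021|1⟩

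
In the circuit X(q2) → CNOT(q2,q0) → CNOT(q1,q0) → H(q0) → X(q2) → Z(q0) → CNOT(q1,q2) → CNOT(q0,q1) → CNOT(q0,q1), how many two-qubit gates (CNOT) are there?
5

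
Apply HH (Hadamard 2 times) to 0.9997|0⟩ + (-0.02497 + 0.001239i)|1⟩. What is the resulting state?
0.9997|0⟩ + (-0.02497 + 0.001239i)|1⟩

H² = I, so an even number of Hadamards cancels: H^2 = I and the state is unchanged.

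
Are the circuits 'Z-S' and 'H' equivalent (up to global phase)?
No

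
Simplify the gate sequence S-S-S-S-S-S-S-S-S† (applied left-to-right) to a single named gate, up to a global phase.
S†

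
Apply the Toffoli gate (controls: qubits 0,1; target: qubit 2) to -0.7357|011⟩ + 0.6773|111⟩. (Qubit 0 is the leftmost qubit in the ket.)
-0.7357|011⟩ + 0.6773|110⟩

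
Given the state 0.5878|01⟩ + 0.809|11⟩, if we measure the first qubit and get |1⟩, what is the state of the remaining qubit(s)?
|1⟩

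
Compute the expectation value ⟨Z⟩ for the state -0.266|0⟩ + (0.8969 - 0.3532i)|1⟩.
-0.8584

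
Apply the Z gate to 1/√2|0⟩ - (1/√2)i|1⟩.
1/√2|0⟩ + (1/√2)i|1⟩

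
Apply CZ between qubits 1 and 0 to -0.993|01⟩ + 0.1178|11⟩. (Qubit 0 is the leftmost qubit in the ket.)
-0.993|01⟩ - 0.1178|11⟩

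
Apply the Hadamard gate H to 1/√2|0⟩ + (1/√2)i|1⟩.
(1/2 + (1/2)i)|0⟩ + (1/2 - (1/2)i)|1⟩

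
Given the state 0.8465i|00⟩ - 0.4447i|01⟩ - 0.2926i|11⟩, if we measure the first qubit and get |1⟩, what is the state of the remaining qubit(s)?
-i|1⟩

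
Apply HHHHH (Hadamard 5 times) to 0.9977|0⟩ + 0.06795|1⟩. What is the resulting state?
0.7535|0⟩ + 0.6574|1⟩

H² = I, so H^5 = H: a single Hadamard. With (a, b) = (0.9977, 0.06795), H gives ((a + b)/√2, (a − b)/√2) = (0.7535, 0.6574).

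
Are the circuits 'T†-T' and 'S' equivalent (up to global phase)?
No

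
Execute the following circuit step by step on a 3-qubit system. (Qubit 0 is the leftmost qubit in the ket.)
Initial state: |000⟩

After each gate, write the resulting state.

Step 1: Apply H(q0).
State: 1/√2|000⟩ + 1/√2|100⟩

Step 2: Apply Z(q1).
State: 1/√2|000⟩ + 1/√2|100⟩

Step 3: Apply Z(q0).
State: 1/√2|000⟩ - 1/√2|100⟩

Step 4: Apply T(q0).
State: 1/√2|000⟩ + (-1/2 - (1/2)i)|100⟩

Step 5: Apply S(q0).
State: 1/√2|000⟩ + (1/2 - (1/2)i)|100⟩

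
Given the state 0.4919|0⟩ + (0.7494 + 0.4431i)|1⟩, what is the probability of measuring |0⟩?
0.242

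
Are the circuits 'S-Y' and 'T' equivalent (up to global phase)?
No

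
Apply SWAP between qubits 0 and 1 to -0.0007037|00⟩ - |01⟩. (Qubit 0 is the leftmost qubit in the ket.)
-0.0007037|00⟩ - |10⟩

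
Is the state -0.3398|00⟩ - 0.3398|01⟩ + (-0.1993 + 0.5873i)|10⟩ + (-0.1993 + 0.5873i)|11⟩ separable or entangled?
Separable

Writing the state as a|00⟩ + b|01⟩ + c|10⟩ + d|11⟩, it is a product state iff ad − bc = 0.
Here (a, b, c, d) = (-0.3398, -0.3398, (-0.1993 + 0.5873i), (-0.1993 + 0.5873i)): ad − bc = (-0.3398)(-0.1993 + 0.5873i) − (-0.3398)(-0.1993 + 0.5873i) = 0, so the state is separable.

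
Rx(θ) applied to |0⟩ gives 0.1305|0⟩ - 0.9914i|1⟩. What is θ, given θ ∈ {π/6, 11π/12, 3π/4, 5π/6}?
11π/12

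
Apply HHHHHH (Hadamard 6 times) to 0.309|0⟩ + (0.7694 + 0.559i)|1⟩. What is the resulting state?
0.309|0⟩ + (0.7694 + 0.559i)|1⟩

H² = I, so an even number of Hadamards cancels: H^6 = I and the state is unchanged.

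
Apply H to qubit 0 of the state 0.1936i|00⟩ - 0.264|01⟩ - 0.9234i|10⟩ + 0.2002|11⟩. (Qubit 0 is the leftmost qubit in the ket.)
-0.516i|00⟩ - 0.04511|01⟩ + 0.7898i|10⟩ - 0.3282|11⟩

H on qubit 0 mixes each pair of kets that differ only in qubit 0: amplitudes (a, b) of (|…0…⟩, |…1…⟩) become ((a + b)/√2, (a − b)/√2). Kets absent from the input have amplitude 0.
(|00⟩, |10⟩): (a, b) = (0.1936i, -0.9234i) → (-0.516i, 0.7898i)
(|01⟩, |11⟩): (a, b) = (-0.264, 0.2002) → (-0.04511, -0.3282)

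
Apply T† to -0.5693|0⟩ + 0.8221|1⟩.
-0.5693|0⟩ + (0.5813 - 0.5813i)|1⟩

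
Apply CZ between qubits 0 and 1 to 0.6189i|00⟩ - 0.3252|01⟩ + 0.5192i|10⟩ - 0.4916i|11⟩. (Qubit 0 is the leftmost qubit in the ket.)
0.6189i|00⟩ - 0.3252|01⟩ + 0.5192i|10⟩ + 0.4916i|11⟩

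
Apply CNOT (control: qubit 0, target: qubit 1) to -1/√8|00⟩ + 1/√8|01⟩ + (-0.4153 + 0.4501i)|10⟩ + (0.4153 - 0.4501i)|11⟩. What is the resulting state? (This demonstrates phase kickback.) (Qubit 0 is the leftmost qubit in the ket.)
-1/√8|00⟩ + 1/√8|01⟩ + (0.4153 - 0.4501i)|10⟩ + (-0.4153 + 0.4501i)|11⟩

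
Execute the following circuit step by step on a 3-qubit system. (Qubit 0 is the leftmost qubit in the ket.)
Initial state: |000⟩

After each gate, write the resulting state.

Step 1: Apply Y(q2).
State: i|001⟩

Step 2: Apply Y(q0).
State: -|101⟩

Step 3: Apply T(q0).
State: (-1/√2 - (1/√2)i)|101⟩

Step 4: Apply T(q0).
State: -i|101⟩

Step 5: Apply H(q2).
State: -(1/√2)i|100⟩ + (1/√2)i|101⟩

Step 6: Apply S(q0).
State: 1/√2|100⟩ - 1/√2|101⟩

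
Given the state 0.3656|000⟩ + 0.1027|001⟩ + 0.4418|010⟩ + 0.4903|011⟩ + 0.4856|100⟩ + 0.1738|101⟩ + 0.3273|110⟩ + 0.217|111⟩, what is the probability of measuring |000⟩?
0.1337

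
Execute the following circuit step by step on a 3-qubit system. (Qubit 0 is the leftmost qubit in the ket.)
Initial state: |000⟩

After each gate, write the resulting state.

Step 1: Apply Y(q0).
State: i|100⟩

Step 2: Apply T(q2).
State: i|100⟩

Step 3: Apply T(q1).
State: i|100⟩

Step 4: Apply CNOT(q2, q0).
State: i|100⟩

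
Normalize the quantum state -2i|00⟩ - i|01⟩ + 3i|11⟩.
-0.5345i|00⟩ - 0.2673i|01⟩ + 0.8018i|11⟩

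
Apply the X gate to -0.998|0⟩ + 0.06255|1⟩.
0.06255|0⟩ - 0.998|1⟩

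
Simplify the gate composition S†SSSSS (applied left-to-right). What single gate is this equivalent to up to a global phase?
I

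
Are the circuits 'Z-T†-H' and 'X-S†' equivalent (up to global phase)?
No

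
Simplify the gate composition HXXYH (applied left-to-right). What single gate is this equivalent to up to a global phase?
Y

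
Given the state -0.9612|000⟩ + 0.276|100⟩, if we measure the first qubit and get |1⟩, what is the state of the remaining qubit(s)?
|00⟩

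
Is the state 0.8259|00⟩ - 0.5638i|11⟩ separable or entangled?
Entangled

Writing the state as a|00⟩ + b|01⟩ + c|10⟩ + d|11⟩, it is a product state iff ad − bc = 0.
Here (a, b, c, d) = (0.8259, 0, 0, -0.5638i): ad − bc = (0.8259)(-0.5638i) − (0)(0) = -0.4656i ≠ 0, so the state is entangled.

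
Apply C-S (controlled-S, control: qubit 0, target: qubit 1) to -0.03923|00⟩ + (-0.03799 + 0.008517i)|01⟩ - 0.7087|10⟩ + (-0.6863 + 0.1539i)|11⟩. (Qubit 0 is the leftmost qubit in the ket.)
-0.03923|00⟩ + (-0.03799 + 0.008517i)|01⟩ - 0.7087|10⟩ + (-0.1539 - 0.6863i)|11⟩

C-S leaves the control-|0⟩ kets |00⟩, |01⟩ unchanged and applies S to qubit 1 on the control-|1⟩ pair (|10⟩, |11⟩).
S = [[1, 0], [0, i]].
With a = amp(|10⟩) = -0.7087 and b = amp(|11⟩) = (-0.6863 + 0.1539i):
new amp(|10⟩) = (1)·a = -0.7087
new amp(|11⟩) = (i)·b = (-0.1539 - 0.6863i)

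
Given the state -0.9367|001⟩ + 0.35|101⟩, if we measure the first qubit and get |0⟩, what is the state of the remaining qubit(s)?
-|01⟩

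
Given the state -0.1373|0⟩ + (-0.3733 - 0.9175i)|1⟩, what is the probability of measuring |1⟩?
0.9812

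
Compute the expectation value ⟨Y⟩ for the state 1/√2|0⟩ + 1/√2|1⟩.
0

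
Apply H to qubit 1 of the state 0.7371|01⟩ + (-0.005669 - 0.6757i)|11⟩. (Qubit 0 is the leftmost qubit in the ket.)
0.5212|00⟩ - 0.5212|01⟩ + (-0.004009 - 0.4778i)|10⟩ + (0.004009 + 0.4778i)|11⟩

H on qubit 1 mixes each pair of kets that differ only in qubit 1: amplitudes (a, b) of (|…0…⟩, |…1…⟩) become ((a + b)/√2, (a − b)/√2). Kets absent from the input have amplitude 0.
(|00⟩, |01⟩): (a, b) = (0, 0.7371) → (0.5212, -0.5212)
(|10⟩, |11⟩): (a, b) = (0, (-0.005669 - 0.6757i)) → ((-0.004009 - 0.4778i), (0.004009 + 0.4778i))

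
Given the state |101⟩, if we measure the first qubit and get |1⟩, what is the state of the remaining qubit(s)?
|01⟩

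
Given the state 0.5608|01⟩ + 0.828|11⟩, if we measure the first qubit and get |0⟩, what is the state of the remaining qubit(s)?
|1⟩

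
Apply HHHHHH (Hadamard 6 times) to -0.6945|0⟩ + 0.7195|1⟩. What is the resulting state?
-0.6945|0⟩ + 0.7195|1⟩

H² = I, so an even number of Hadamards cancels: H^6 = I and the state is unchanged.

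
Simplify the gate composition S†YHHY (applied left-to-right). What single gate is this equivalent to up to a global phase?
S†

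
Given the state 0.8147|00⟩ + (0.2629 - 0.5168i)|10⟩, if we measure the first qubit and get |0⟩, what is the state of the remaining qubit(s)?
|0⟩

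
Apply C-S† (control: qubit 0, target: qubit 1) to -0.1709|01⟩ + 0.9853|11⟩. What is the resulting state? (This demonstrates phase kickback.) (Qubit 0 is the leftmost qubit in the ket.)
-0.1709|01⟩ - 0.9853i|11⟩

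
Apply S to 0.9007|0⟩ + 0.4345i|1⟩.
0.9007|0⟩ - 0.4345|1⟩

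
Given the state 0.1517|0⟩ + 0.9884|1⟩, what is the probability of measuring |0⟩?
0.02301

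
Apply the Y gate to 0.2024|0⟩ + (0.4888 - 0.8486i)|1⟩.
(-0.8486 - 0.4888i)|0⟩ + 0.2024i|1⟩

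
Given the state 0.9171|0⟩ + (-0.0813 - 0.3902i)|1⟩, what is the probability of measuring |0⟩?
0.8411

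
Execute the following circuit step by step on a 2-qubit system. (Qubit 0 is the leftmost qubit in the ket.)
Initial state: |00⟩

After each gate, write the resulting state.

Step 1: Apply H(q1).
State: 1/√2|00⟩ + 1/√2|01⟩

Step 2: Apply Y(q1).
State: -(1/√2)i|00⟩ + (1/√2)i|01⟩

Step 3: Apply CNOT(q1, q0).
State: -(1/√2)i|00⟩ + (1/√2)i|11⟩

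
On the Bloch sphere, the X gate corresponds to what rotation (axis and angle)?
Rotation by π around the x-axis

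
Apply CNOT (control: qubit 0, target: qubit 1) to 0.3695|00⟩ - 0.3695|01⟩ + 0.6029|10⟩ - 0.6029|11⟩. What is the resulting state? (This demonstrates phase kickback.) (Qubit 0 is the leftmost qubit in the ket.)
0.3695|00⟩ - 0.3695|01⟩ - 0.6029|10⟩ + 0.6029|11⟩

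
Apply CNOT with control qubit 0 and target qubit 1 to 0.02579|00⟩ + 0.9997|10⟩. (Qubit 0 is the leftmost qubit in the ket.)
0.02579|00⟩ + 0.9997|11⟩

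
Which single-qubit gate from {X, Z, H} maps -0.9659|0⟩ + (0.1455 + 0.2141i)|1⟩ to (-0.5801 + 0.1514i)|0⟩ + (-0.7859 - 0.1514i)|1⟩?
H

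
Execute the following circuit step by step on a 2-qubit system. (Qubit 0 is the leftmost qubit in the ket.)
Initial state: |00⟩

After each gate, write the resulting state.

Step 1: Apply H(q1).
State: 1/√2|00⟩ + 1/√2|01⟩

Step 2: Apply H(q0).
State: 1/2|00⟩ + 1/2|01⟩ + 1/2|10⟩ + 1/2|11⟩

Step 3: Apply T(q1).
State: 1/2|00⟩ + (1/√8 + (1/√8)i)|01⟩ + 1/2|10⟩ + (1/√8 + (1/√8)i)|11⟩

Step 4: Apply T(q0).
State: 1/2|00⟩ + (1/√8 + (1/√8)i)|01⟩ + (1/√8 + (1/√8)i)|10⟩ + (1/2)i|11⟩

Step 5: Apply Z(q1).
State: 1/2|00⟩ + (-1/√8 - (1/√8)i)|01⟩ + (1/√8 + (1/√8)i)|10⟩ - (1/2)i|11⟩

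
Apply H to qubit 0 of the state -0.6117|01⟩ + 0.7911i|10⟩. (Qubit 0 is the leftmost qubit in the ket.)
0.5594i|00⟩ - 0.4325|01⟩ - 0.5594i|10⟩ - 0.4325|11⟩

H on qubit 0 mixes each pair of kets that differ only in qubit 0: amplitudes (a, b) of (|…0…⟩, |…1…⟩) become ((a + b)/√2, (a − b)/√2). Kets absent from the input have amplitude 0.
(|00⟩, |10⟩): (a, b) = (0, 0.7911i) → (0.5594i, -0.5594i)
(|01⟩, |11⟩): (a, b) = (-0.6117, 0) → (-0.4325, -0.4325)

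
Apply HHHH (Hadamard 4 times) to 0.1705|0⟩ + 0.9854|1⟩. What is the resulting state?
0.1705|0⟩ + 0.9854|1⟩

H² = I, so an even number of Hadamards cancels: H^4 = I and the state is unchanged.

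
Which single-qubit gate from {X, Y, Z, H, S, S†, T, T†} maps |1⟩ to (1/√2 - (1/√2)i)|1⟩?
T†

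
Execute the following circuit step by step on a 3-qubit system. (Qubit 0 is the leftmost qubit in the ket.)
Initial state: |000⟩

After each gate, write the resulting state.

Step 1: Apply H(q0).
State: 1/√2|000⟩ + 1/√2|100⟩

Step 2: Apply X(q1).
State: 1/√2|010⟩ + 1/√2|110⟩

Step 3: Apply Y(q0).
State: -(1/√2)i|010⟩ + (1/√2)i|110⟩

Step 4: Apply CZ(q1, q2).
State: -(1/√2)i|010⟩ + (1/√2)i|110⟩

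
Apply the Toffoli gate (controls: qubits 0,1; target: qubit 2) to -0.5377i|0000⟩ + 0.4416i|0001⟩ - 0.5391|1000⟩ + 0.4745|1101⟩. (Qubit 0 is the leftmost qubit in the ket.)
-0.5377i|0000⟩ + 0.4416i|0001⟩ - 0.5391|1000⟩ + 0.4745|1111⟩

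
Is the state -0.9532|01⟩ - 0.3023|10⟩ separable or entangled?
Entangled

Writing the state as a|00⟩ + b|01⟩ + c|10⟩ + d|11⟩, it is a product state iff ad − bc = 0.
Here (a, b, c, d) = (0, -0.9532, -0.3023, 0): ad − bc = (0)(0) − (-0.9532)(-0.3023) = -0.2882 ≠ 0, so the state is entangled.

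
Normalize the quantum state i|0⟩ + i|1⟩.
(1/√2)i|0⟩ + (1/√2)i|1⟩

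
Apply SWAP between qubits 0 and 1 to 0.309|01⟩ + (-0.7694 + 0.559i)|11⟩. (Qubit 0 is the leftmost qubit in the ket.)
0.309|10⟩ + (-0.7694 + 0.559i)|11⟩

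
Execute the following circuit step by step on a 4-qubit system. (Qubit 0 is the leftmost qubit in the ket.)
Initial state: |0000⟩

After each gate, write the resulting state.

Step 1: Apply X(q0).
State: |1000⟩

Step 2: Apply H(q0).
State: 1/√2|0000⟩ - 1/√2|1000⟩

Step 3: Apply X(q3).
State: 1/√2|0001⟩ - 1/√2|1001⟩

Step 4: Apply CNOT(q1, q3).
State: 1/√2|0001⟩ - 1/√2|1001⟩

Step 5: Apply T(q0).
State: 1/√2|0001⟩ + (-1/2 - (1/2)i)|1001⟩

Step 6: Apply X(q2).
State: 1/√2|0011⟩ + (-1/2 - (1/2)i)|1011⟩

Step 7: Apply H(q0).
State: (0.1464 - (1/√8)i)|0011⟩ + (0.8536 + (1/√8)i)|1011⟩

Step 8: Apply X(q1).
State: (0.1464 - (1/√8)i)|0111⟩ + (0.8536 + (1/√8)i)|1111⟩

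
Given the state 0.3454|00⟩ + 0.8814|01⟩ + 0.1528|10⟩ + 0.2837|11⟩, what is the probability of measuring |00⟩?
0.1193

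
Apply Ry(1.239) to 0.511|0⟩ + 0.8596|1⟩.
-0.08307|0⟩ + 0.9966|1⟩

Ry(1.239) = [[cos(θ/2), −sin(θ/2)], [sin(θ/2), cos(θ/2)]]; θ = 1.239, cos(θ/2) ≈ 0.814169, sin(θ/2) ≈ 0.580628.
With a = amp(|0⟩) = 0.511 and b = amp(|1⟩) = 0.8596:
new amp(|0⟩) = (0.814169)·a + (-0.580628)·b = -0.08307
new amp(|1⟩) = (0.580628)·a + (0.814169)·b = 0.9966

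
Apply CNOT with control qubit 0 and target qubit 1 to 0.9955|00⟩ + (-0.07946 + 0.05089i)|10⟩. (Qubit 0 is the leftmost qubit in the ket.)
0.9955|00⟩ + (-0.07946 + 0.05089i)|11⟩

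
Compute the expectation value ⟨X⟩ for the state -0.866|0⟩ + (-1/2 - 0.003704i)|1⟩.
0.866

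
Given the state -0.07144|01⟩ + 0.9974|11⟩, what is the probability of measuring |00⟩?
0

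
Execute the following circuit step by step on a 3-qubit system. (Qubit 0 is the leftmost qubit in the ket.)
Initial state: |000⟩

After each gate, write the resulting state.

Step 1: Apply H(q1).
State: 1/√2|000⟩ + 1/√2|010⟩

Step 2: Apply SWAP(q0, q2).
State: 1/√2|000⟩ + 1/√2|010⟩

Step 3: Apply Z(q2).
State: 1/√2|000⟩ + 1/√2|010⟩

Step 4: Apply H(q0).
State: 1/2|000⟩ + 1/2|010⟩ + 1/2|100⟩ + 1/2|110⟩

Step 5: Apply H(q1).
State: 1/√2|000⟩ + 1/√2|100⟩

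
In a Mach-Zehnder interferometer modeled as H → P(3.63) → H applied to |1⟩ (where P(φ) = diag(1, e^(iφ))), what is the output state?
(0.9415 + 0.2346i)|0⟩ + (0.05846 - 0.2346i)|1⟩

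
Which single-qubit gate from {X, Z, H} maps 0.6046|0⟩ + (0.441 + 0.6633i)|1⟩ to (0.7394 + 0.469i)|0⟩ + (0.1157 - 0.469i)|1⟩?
H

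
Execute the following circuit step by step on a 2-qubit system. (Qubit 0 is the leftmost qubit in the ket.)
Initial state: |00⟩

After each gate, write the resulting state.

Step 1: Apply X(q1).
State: |01⟩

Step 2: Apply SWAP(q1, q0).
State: |10⟩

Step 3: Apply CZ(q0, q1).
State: |10⟩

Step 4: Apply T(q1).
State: |10⟩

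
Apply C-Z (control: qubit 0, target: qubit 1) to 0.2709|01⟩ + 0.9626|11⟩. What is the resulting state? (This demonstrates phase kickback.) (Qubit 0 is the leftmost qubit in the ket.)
0.2709|01⟩ - 0.9626|11⟩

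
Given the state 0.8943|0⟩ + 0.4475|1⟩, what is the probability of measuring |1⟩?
0.2003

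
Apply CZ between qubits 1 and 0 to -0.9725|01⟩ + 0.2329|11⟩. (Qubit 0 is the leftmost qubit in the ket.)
-0.9725|01⟩ - 0.2329|11⟩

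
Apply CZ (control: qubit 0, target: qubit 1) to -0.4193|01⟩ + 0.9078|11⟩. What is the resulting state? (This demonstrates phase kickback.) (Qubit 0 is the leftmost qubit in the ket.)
-0.4193|01⟩ - 0.9078|11⟩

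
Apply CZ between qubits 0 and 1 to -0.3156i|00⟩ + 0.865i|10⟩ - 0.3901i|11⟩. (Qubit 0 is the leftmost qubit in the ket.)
-0.3156i|00⟩ + 0.865i|10⟩ + 0.3901i|11⟩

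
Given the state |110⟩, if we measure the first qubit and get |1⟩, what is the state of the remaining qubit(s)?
|10⟩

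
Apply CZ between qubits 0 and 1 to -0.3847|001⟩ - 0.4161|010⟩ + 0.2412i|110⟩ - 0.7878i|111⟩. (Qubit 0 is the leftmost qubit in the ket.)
-0.3847|001⟩ - 0.4161|010⟩ - 0.2412i|110⟩ + 0.7878i|111⟩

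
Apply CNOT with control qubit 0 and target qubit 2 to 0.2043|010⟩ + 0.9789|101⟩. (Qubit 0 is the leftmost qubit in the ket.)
0.2043|010⟩ + 0.9789|100⟩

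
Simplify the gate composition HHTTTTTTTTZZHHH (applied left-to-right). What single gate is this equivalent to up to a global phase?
H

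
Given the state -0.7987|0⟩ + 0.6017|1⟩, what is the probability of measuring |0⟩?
0.6379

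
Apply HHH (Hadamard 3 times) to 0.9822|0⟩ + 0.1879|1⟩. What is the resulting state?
0.8274|0⟩ + 0.5617|1⟩

H² = I, so H^3 = H: a single Hadamard. With (a, b) = (0.9822, 0.1879), H gives ((a + b)/√2, (a − b)/√2) = (0.8274, 0.5617).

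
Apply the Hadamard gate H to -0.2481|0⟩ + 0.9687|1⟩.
0.5095|0⟩ - 0.8604|1⟩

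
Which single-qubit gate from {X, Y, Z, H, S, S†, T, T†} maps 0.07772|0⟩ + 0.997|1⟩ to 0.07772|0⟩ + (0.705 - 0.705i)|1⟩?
T†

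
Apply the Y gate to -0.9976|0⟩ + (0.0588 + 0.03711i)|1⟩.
(0.03711 - 0.0588i)|0⟩ - 0.9976i|1⟩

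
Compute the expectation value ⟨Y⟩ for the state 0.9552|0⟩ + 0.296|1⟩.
0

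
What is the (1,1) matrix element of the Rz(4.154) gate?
(-0.4849 + 0.8746i)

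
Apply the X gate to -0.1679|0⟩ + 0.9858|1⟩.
0.9858|0⟩ - 0.1679|1⟩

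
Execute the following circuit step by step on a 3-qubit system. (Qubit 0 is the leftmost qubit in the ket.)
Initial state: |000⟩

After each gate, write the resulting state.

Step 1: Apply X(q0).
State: |100⟩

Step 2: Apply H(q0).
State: 1/√2|000⟩ - 1/√2|100⟩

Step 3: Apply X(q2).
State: 1/√2|001⟩ - 1/√2|101⟩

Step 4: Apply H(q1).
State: 1/2|001⟩ + 1/2|011⟩ - 1/2|101⟩ - 1/2|111⟩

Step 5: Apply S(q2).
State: (1/2)i|001⟩ + (1/2)i|011⟩ - (1/2)i|101⟩ - (1/2)i|111⟩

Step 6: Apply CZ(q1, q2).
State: (1/2)i|001⟩ - (1/2)i|011⟩ - (1/2)i|101⟩ + (1/2)i|111⟩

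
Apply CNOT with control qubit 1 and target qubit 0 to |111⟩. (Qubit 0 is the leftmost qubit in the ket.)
|011⟩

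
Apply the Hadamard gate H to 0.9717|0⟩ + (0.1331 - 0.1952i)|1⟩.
(0.7812 - 0.138i)|0⟩ + (0.593 + 0.138i)|1⟩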